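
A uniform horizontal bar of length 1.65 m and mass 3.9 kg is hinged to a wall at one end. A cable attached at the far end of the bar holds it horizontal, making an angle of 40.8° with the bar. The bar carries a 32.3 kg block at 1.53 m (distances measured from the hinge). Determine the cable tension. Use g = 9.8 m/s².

T ≈ 478 N

Taking torques about the hinge:
Beam weight: 3.9 × 9.8 = 38.22 N down at 0.825 m → arm 0.825 m, τ = 38.22 × 0.825 = 31.53 N·m clockwise.
Block: 32.3 × 9.8 = 316.5 N down at 1.53 m → arm 1.53 m, τ = 316.5 × 1.53 = 484.2 N·m clockwise.
Total clockwise load moment = 515.7 N·m.
The cable tension T acts at 1.65 m; only its component perpendicular to the bar, T sinθ, produces torque. sin 40.8° = 0.6534.
For rotational equilibrium, T × 1.65 × 0.6534 = 515.7, so T = 515.7 / 1.078 = 478 N.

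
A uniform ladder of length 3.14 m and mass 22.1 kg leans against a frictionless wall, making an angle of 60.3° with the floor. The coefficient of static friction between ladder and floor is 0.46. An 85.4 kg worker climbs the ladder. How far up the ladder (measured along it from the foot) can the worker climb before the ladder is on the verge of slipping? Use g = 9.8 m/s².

About the foot of the ladder:
Ladder weight 22.1×9.8 = 216.6 N acts at 1.57 m along the ladder; its horizontal arm is 1.57·cos60.3° = 0.7779 m → τ = 168.5 N·m clockwise.
Worker weight 85.4×9.8 = 836.9 N at distance d → arm d·cos60.3° → τ = 836.9·d·0.4955 clockwise.
Wall normal N at the top has arm L sinθ = 2.728 m counterclockwise, so Στ = 0 gives N·2.728 = 168.5 + 414.7·d.
ΣFy = 0 ⇒ N_floor = 1054 N, so the maximum friction is μ_s·N_floor = 0.46×1054 = 484.8 N. ΣFx = 0 ⇒ N_wall = f, so at the slipping point N = 484.8 N.
Substituting: 484.8×2.728 = 168.5 + 414.7·d ⇒ d = (1323 − 168.5) / 414.7 = 2.78 m.

d ≈ 2.78 m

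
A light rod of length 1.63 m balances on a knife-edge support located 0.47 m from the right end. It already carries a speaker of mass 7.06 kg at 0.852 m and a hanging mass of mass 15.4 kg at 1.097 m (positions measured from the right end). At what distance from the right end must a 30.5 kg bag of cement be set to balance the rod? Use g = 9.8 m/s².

Choose the knife-edge support (at 0.47 m from the right end) as the axis so the support reaction has zero arm there.
Speaker: 7.06 × 9.8 = 69.19 N down at 0.852 m → arm 0.382 m, τ = 69.19 × 0.382 = 26.43 N·m counterclockwise.
Hanging mass: 15.4 × 9.8 = 150.9 N down at 1.097 m → arm 0.627 m, τ = 150.9 × 0.627 = 94.61 N·m counterclockwise.
Net moment of existing loads = 121 N·m counterclockwise.
The bag of cement weighs 30.5 × 9.8 = 298.9 N and must supply an equal clockwise moment, so its lever arm about the knife-edge support is 121 / 298.9 = 0.405 m.
That puts it at 0.47 − 0.405 = 0.065 m from the right end.

x ≈ 0.065 m from the right end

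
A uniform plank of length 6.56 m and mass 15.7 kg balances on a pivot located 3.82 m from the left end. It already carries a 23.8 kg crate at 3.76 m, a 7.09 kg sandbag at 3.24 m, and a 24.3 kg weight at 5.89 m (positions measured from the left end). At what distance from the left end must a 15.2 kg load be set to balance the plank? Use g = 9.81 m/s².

x ≈ 1.43 m from the left end

Take moments about the pivot (at 3.82 m from the left end).
Beam weight: 15.7 × 9.81 = 154 N down at 3.28 m → arm 0.54 m, τ = 154 × 0.54 = 83.16 N·m counterclockwise.
Crate: 23.8 × 9.81 = 233.5 N down at 3.76 m → arm 0.06 m, τ = 233.5 × 0.06 = 14.01 N·m counterclockwise.
Sandbag: 7.09 × 9.81 = 69.55 N down at 3.24 m → arm 0.58 m, τ = 69.55 × 0.58 = 40.34 N·m counterclockwise.
Weight: 24.3 × 9.81 = 238.4 N down at 5.89 m → arm 2.07 m, τ = 238.4 × 2.07 = 493.5 N·m clockwise.
Net moment of existing loads = 356 N·m clockwise.
The load weighs 15.2 × 9.81 = 149.1 N and must supply an equal counterclockwise moment, so its lever arm about the pivot is 356 / 149.1 = 2.39 m.
That puts it at 3.82 − 2.39 = 1.43 m from the left end.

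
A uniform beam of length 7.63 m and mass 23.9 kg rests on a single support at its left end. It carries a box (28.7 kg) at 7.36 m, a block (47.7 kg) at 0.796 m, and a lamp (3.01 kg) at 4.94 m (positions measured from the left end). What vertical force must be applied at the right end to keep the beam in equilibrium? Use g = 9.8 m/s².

Taking torques about the left end:
Beam weight: 23.9 × 9.8 = 234.2 N down at 3.815 m → arm 3.815 m, τ = 234.2 × 3.815 = 893.5 N·m clockwise.
Box: 28.7 × 9.8 = 281.3 N down at 7.36 m → arm 7.36 m, τ = 281.3 × 7.36 = 2070 N·m clockwise.
Block: 47.7 × 9.8 = 467.5 N down at 0.796 m → arm 0.796 m, τ = 467.5 × 0.796 = 372.1 N·m clockwise.
Lamp: 3.01 × 9.8 = 29.5 N down at 4.94 m → arm 4.94 m, τ = 29.5 × 4.94 = 145.7 N·m clockwise.
Net moment of the loads = 3481 N·m clockwise.
The upward force F acts at the right end, arm 7.63 m, giving F × 7.63 counterclockwise.
Balancing moments: F × 7.63 = 3481, giving F = 3481 / 7.63 = 456 N.

F ≈ 456 N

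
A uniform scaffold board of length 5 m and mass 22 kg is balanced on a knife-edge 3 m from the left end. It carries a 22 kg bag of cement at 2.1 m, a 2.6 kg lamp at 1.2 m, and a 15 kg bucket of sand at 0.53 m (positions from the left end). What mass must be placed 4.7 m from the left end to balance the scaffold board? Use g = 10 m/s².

Choose the knife-edge (at 3 m from the left end) as the axis so the support reaction has zero arm there.
Beam weight: 22 × 10 = 220 N down at 2.5 m → arm 0.5 m, τ = 220 × 0.5 = 110 N·m counterclockwise.
Bag of cement: 22 × 10 = 220 N down at 2.1 m → arm 0.9 m, τ = 220 × 0.9 = 198 N·m counterclockwise.
Lamp: 2.6 × 10 = 26 N down at 1.2 m → arm 1.8 m, τ = 26 × 1.8 = 46.8 N·m counterclockwise.
Bucket of sand: 15 × 10 = 150 N down at 0.53 m → arm 2.47 m, τ = 150 × 2.47 = 370.5 N·m counterclockwise.
Net moment of known loads = 725.3 N·m counterclockwise.
An unknown mass m at 4.7 m has arm 1.7 m; its moment is m·g·1.7 clockwise.
Setting net torque to zero: m × 10 × 1.7 = 725.3 → m = 725.3 / (10 × 1.7) = 42.7 kg.

m ≈ 42.7 kg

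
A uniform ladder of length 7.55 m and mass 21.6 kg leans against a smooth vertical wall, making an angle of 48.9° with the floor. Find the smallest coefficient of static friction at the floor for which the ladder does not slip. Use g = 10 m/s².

μ_min ≈ 0.436

Sum moments about the foot of the ladder (the floor normal and friction both act there and drop out).
Ladder weight 21.6×10 = 216 N acts at 3.775 m along the ladder; its horizontal arm is 3.775·cos48.9° = 2.482 m → τ = 536.1 N·m clockwise.
Wall normal N acts horizontally at the top; its moment arm is the height L sinθ = 7.55·sin48.9° = 5.689 m, counterclockwise.
For rotational equilibrium, N × 5.689 = 536.1, so N = 94.23 N.
ΣFx = 0 ⇒ f = N_wall = 94.23 N. ΣFy = 0 ⇒ N_floor = 216 N.
μ_min = f / N_floor = 94.23 / 216 = 0.436.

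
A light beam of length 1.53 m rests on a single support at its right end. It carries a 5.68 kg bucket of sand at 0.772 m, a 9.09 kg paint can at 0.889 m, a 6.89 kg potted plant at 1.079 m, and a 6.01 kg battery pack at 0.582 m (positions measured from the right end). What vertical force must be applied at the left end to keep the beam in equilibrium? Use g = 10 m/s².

About the right end:
Bucket of sand: 5.68 × 10 = 56.8 N down at 0.772 m → arm 0.772 m, τ = 56.8 × 0.772 = 43.85 N·m counterclockwise.
Paint can: 9.09 × 10 = 90.9 N down at 0.889 m → arm 0.889 m, τ = 90.9 × 0.889 = 80.81 N·m counterclockwise.
Potted plant: 6.89 × 10 = 68.9 N down at 1.079 m → arm 1.079 m, τ = 68.9 × 1.079 = 74.34 N·m counterclockwise.
Battery pack: 6.01 × 10 = 60.1 N down at 0.582 m → arm 0.582 m, τ = 60.1 × 0.582 = 34.98 N·m counterclockwise.
Net moment of the loads = 234 N·m counterclockwise.
The upward force F acts at the left end, arm 1.53 m, giving F × 1.53 clockwise.
Στ = 0 ⇒ F × 1.53 = 234 ⇒ F = 234 / 1.53 = 153 N.

F ≈ 153 N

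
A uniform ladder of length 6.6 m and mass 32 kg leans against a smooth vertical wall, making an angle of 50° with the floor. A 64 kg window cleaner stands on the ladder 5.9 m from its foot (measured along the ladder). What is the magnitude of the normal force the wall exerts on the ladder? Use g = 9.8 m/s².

Choose the foot of the ladder as the axis so the floor normal and friction both act there and drop out.
Ladder weight 32×9.8 = 313.6 N acts at 3.3 m along the ladder; its horizontal arm is 3.3·cos50° = 2.121 m → τ = 665.1 N·m clockwise.
Window cleaner: 64×9.8 = 627.2 N at 5.9 m → arm 3.792 m → τ = 2378 N·m clockwise.
Wall normal N acts horizontally at the top; its moment arm is the height L sinθ = 6.6·sin50° = 5.056 m, counterclockwise.
Στ = 0 ⇒ N × 5.056 = 3043 ⇒ N = 602 N.

N_wall ≈ 602 N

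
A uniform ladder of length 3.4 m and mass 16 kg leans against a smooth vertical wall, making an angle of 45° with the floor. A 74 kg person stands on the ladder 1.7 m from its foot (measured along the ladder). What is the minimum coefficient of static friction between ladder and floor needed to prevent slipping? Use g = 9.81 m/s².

Choose the foot of the ladder as the axis so the floor normal and friction both act there and drop out.
Ladder weight 16×9.81 = 157 N acts at 1.7 m along the ladder; its horizontal arm is 1.7·cos45° = 1.202 m → τ = 188.7 N·m clockwise.
Person: 74×9.81 = 725.9 N at 1.7 m → arm 1.202 m → τ = 872.5 N·m clockwise.
Wall normal N acts horizontally at the top; its moment arm is the height L sinθ = 3.4·sin45° = 2.404 m, counterclockwise.
For rotational equilibrium, N × 2.404 = 1061, so N = 441.3 N.
ΣFx = 0 ⇒ f = N_wall = 441.3 N. ΣFy = 0 ⇒ N_floor = 882.9 N.
μ_min = f / N_floor = 441.3 / 882.9 = 0.5.

μ_min ≈ 0.5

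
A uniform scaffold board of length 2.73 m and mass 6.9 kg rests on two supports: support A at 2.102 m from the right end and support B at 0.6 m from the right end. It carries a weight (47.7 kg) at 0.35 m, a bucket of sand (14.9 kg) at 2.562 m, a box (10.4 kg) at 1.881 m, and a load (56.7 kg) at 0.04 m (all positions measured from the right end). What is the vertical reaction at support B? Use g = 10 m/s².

R_B ≈ 1340 N

Take moments about support A.
Beam weight: 6.9 × 10 = 69 N down at 1.365 m → arm 0.737 m, τ = 69 × 0.737 = 50.85 N·m clockwise.
Weight: 47.7 × 10 = 477 N down at 0.35 m → arm 1.752 m, τ = 477 × 1.752 = 835.7 N·m clockwise.
Bucket of sand: 14.9 × 10 = 149 N down at 2.562 m → arm 0.46 m, τ = 149 × 0.46 = 68.54 N·m counterclockwise.
Box: 10.4 × 10 = 104 N down at 1.881 m → arm 0.221 m, τ = 104 × 0.221 = 22.98 N·m clockwise.
Load: 56.7 × 10 = 567 N down at 0.04 m → arm 2.062 m, τ = 567 × 2.062 = 1169 N·m clockwise.
Net load moment about support A = 2010 N·m clockwise.
Reaction R at support B is upward at 0.6 m, arm 1.502 m → moment R × 1.502 counterclockwise.
Setting net torque to zero: R × 1.502 = 2010 → R = 1340 N.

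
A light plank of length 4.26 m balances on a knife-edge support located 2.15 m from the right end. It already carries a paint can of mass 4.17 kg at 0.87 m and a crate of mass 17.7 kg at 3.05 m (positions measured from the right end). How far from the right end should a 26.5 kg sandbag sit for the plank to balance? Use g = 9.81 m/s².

Take moments about the knife-edge support (at 2.15 m from the right end).
Paint can: 4.17 × 9.81 = 40.91 N down at 0.87 m → arm 1.28 m, τ = 40.91 × 1.28 = 52.36 N·m clockwise.
Crate: 17.7 × 9.81 = 173.6 N down at 3.05 m → arm 0.9 m, τ = 173.6 × 0.9 = 156.2 N·m counterclockwise.
Net moment of existing loads = 103.8 N·m counterclockwise.
The sandbag weighs 26.5 × 9.81 = 260 N and must supply an equal clockwise moment, so its lever arm about the knife-edge support is 103.8 / 260 = 0.399 m.
That puts it at 2.15 − 0.399 = 1.75 m from the right end.

x ≈ 1.75 m from the right end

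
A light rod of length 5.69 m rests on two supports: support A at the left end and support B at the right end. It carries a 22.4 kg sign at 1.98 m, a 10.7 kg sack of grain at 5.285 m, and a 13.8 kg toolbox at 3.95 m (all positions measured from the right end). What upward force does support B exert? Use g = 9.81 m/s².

About support A:
Sign: 22.4 × 9.81 = 219.7 N down at 1.98 m → arm 3.71 m, τ = 219.7 × 3.71 = 815.1 N·m clockwise.
Sack of grain: 10.7 × 9.81 = 105 N down at 5.285 m → arm 0.405 m, τ = 105 × 0.405 = 42.53 N·m clockwise.
Toolbox: 13.8 × 9.81 = 135.4 N down at 3.95 m → arm 1.74 m, τ = 135.4 × 1.74 = 235.6 N·m clockwise.
Net load moment about support A = 1093 N·m clockwise.
Reaction R at support B is upward at 0 m, arm 5.69 m → moment R × 5.69 counterclockwise.
Setting net torque to zero: R × 5.69 = 1093 → R = 192 N.

R_B ≈ 192 N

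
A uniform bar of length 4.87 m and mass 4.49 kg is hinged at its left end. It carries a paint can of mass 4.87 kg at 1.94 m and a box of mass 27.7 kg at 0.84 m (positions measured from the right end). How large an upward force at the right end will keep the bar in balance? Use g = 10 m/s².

F ≈ 281 N

Take moments about the left end.
Beam weight: 4.49 × 10 = 44.9 N down at 2.435 m → arm 2.435 m, τ = 44.9 × 2.435 = 109.3 N·m clockwise.
Paint can: 4.87 × 10 = 48.7 N down at 1.94 m → arm 2.93 m, τ = 48.7 × 2.93 = 142.7 N·m clockwise.
Box: 27.7 × 10 = 277 N down at 0.84 m → arm 4.03 m, τ = 277 × 4.03 = 1116 N·m clockwise.
Net moment of the loads = 1368 N·m clockwise.
The upward force F acts at the right end, arm 4.87 m, giving F × 4.87 counterclockwise.
Setting net torque to zero: F × 4.87 = 1368 → F = 1368 / 4.87 = 281 N.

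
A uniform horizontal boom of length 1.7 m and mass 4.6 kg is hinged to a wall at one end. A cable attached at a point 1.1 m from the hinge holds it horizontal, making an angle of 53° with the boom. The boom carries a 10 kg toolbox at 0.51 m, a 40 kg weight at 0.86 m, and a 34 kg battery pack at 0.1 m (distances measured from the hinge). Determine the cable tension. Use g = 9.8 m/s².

T ≈ 522 N

Take moments about the hinge.
Beam weight: 4.6 × 9.8 = 45.08 N down at 0.85 m → arm 0.85 m, τ = 45.08 × 0.85 = 38.32 N·m clockwise.
Toolbox: 10 × 9.8 = 98 N down at 0.51 m → arm 0.51 m, τ = 98 × 0.51 = 49.98 N·m clockwise.
Weight: 40 × 9.8 = 392 N down at 0.86 m → arm 0.86 m, τ = 392 × 0.86 = 337.1 N·m clockwise.
Battery pack: 34 × 9.8 = 333.2 N down at 0.1 m → arm 0.1 m, τ = 333.2 × 0.1 = 33.32 N·m clockwise.
Total clockwise load moment = 458.7 N·m.
The cable tension T acts at 1.1 m; only its component perpendicular to the boom, T sinθ, produces torque. sin 53° = 0.7986.
Setting net torque to zero: T × 1.1 × 0.7986 = 458.7 → T = 458.7 / 0.8785 = 522 N.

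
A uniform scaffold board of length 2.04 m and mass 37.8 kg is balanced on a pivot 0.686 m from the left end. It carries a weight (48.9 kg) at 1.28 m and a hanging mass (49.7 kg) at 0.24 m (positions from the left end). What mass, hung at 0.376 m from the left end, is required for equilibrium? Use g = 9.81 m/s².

Taking torques about the pivot (at 0.686 m from the left end):
Beam weight: 37.8 × 9.81 = 370.8 N down at 1.02 m → arm 0.334 m, τ = 370.8 × 0.334 = 123.8 N·m clockwise.
Weight: 48.9 × 9.81 = 479.7 N down at 1.28 m → arm 0.594 m, τ = 479.7 × 0.594 = 284.9 N·m clockwise.
Hanging mass: 49.7 × 9.81 = 487.6 N down at 0.24 m → arm 0.446 m, τ = 487.6 × 0.446 = 217.5 N·m counterclockwise.
Net moment of known loads = 191.2 N·m clockwise.
An unknown mass m at 0.376 m has arm 0.31 m; its moment is m·g·0.31 counterclockwise.
Balancing moments: m × 9.81 × 0.31 = 191.2, giving m = 191.2 / (9.81 × 0.31) = 62.9 kg.

m ≈ 62.9 kg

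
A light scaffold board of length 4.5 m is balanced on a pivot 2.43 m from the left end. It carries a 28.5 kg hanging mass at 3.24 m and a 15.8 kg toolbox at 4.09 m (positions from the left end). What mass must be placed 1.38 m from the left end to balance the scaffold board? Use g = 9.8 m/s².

m ≈ 47 kg

Choose the pivot (at 2.43 m from the left end) as the axis so the support reaction has zero arm there.
Hanging mass: 28.5 × 9.8 = 279.3 N down at 3.24 m → arm 0.81 m, τ = 279.3 × 0.81 = 226.2 N·m clockwise.
Toolbox: 15.8 × 9.8 = 154.8 N down at 4.09 m → arm 1.66 m, τ = 154.8 × 1.66 = 257 N·m clockwise.
Net moment of known loads = 483.2 N·m clockwise.
An unknown mass m at 1.38 m has arm 1.05 m; its moment is m·g·1.05 counterclockwise.
Setting net torque to zero: m × 9.8 × 1.05 = 483.2 → m = 483.2 / (9.8 × 1.05) = 47 kg.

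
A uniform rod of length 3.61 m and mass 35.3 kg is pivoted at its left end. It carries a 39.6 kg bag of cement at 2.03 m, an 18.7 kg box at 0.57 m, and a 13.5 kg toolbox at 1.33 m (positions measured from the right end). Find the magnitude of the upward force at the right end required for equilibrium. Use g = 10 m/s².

Taking torques about the left end:
Beam weight: 35.3 × 10 = 353 N down at 1.805 m → arm 1.805 m, τ = 353 × 1.805 = 637.2 N·m clockwise.
Bag of cement: 39.6 × 10 = 396 N down at 2.03 m → arm 1.58 m, τ = 396 × 1.58 = 625.7 N·m clockwise.
Box: 18.7 × 10 = 187 N down at 0.57 m → arm 3.04 m, τ = 187 × 3.04 = 568.5 N·m clockwise.
Toolbox: 13.5 × 10 = 135 N down at 1.33 m → arm 2.28 m, τ = 135 × 2.28 = 307.8 N·m clockwise.
Net moment of the loads = 2139 N·m clockwise.
The upward force F acts at the right end, arm 3.61 m, giving F × 3.61 counterclockwise.
For rotational equilibrium, F × 3.61 = 2139, so F = 2139 / 3.61 = 593 N.

F ≈ 593 N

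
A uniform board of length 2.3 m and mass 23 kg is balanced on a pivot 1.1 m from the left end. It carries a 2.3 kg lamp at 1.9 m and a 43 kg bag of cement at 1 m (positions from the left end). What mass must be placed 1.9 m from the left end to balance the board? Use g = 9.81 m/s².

m ≈ 1.64 kg

About the pivot (at 1.1 m from the left end):
Beam weight: 23 × 9.81 = 225.6 N down at 1.15 m → arm 0.05 m, τ = 225.6 × 0.05 = 11.28 N·m clockwise.
Lamp: 2.3 × 9.81 = 22.56 N down at 1.9 m → arm 0.8 m, τ = 22.56 × 0.8 = 18.05 N·m clockwise.
Bag of cement: 43 × 9.81 = 421.8 N down at 1 m → arm 0.1 m, τ = 421.8 × 0.1 = 42.18 N·m counterclockwise.
Net moment of known loads = 12.85 N·m counterclockwise.
An unknown mass m at 1.9 m has arm 0.8 m; its moment is m·g·0.8 clockwise.
Setting net torque to zero: m × 9.81 × 0.8 = 12.85 → m = 12.85 / (9.81 × 0.8) = 1.64 kg.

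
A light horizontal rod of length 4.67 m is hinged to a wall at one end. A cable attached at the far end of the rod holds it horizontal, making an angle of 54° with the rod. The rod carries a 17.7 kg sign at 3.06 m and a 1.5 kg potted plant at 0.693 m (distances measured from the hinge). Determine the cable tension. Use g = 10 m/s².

T ≈ 146 N

Sum moments about the hinge (the unknown hinge reaction has zero arm there).
Sign: 17.7 × 10 = 177 N down at 3.06 m → arm 3.06 m, τ = 177 × 3.06 = 541.6 N·m clockwise.
Potted plant: 1.5 × 10 = 15 N down at 0.693 m → arm 0.693 m, τ = 15 × 0.693 = 10.39 N·m clockwise.
Total clockwise load moment = 552 N·m.
The cable tension T acts at 4.67 m; only its component perpendicular to the rod, T sinθ, produces torque. sin 54° = 0.809.
Στ = 0 ⇒ T × 4.67 × 0.809 = 552 ⇒ T = 552 / 3.778 = 146 N.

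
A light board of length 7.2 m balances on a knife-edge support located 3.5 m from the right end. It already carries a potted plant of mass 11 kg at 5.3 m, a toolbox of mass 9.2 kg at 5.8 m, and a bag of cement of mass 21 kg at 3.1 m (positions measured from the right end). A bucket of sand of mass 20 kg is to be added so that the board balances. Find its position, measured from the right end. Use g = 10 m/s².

x ≈ 1.87 m from the right end

Taking torques about the knife-edge support (at 3.5 m from the right end):
Potted plant: 11 × 10 = 110 N down at 5.3 m → arm 1.8 m, τ = 110 × 1.8 = 198 N·m counterclockwise.
Toolbox: 9.2 × 10 = 92 N down at 5.8 m → arm 2.3 m, τ = 92 × 2.3 = 211.6 N·m counterclockwise.
Bag of cement: 21 × 10 = 210 N down at 3.1 m → arm 0.4 m, τ = 210 × 0.4 = 84 N·m clockwise.
Net moment of existing loads = 325.6 N·m counterclockwise.
The bucket of sand weighs 20 × 10 = 200 N and must supply an equal clockwise moment, so its lever arm about the knife-edge support is 325.6 / 200 = 1.63 m.
That puts it at 3.5 − 1.63 = 1.87 m from the right end.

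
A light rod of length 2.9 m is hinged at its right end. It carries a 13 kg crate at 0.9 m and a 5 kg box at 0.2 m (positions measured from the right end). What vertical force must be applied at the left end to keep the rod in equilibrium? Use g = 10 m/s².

Choose the right end as the axis so the unknown pivot reaction has zero arm there.
Crate: 13 × 10 = 130 N down at 0.9 m → arm 0.9 m, τ = 130 × 0.9 = 117 N·m counterclockwise.
Box: 5 × 10 = 50 N down at 0.2 m → arm 0.2 m, τ = 50 × 0.2 = 10 N·m counterclockwise.
Net moment of the loads = 127 N·m counterclockwise.
The upward force F acts at the left end, arm 2.9 m, giving F × 2.9 clockwise.
Στ = 0 ⇒ F × 2.9 = 127 ⇒ F = 127 / 2.9 = 43.8 N.

F ≈ 43.8 N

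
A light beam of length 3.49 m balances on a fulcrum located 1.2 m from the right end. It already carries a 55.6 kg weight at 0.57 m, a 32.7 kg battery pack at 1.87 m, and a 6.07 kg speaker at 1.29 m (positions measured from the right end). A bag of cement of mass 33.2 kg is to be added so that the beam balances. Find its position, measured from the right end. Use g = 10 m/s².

x ≈ 1.58 m from the right end

Taking torques about the fulcrum (at 1.2 m from the right end):
Weight: 55.6 × 10 = 556 N down at 0.57 m → arm 0.63 m, τ = 556 × 0.63 = 350.3 N·m clockwise.
Battery pack: 32.7 × 10 = 327 N down at 1.87 m → arm 0.67 m, τ = 327 × 0.67 = 219.1 N·m counterclockwise.
Speaker: 6.07 × 10 = 60.7 N down at 1.29 m → arm 0.09 m, τ = 60.7 × 0.09 = 5.463 N·m counterclockwise.
Net moment of existing loads = 125.7 N·m clockwise.
The bag of cement weighs 33.2 × 10 = 332 N and must supply an equal counterclockwise moment, so its lever arm about the fulcrum is 125.7 / 332 = 0.379 m.
That puts it at 1.2 + 0.379 = 1.58 m from the right end.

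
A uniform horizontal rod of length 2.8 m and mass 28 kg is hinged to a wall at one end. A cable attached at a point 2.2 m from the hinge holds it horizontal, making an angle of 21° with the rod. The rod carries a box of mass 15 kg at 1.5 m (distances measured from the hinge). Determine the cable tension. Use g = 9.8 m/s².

Take moments about the hinge.
Beam weight: 28 × 9.8 = 274.4 N down at 1.4 m → arm 1.4 m, τ = 274.4 × 1.4 = 384.2 N·m clockwise.
Box: 15 × 9.8 = 147 N down at 1.5 m → arm 1.5 m, τ = 147 × 1.5 = 220.5 N·m clockwise.
Total clockwise load moment = 604.7 N·m.
The cable tension T acts at 2.2 m; only its component perpendicular to the rod, T sinθ, produces torque. sin 21° = 0.3584.
Balancing moments: T × 2.2 × 0.3584 = 604.7, giving T = 604.7 / 0.7885 = 767 N.

T ≈ 767 N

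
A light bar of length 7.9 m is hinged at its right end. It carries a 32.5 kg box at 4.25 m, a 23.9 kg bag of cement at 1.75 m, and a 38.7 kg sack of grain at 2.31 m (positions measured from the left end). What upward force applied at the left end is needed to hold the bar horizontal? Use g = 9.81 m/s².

F ≈ 598 N

Choose the right end as the axis so the unknown pivot reaction has zero arm there.
Box: 32.5 × 9.81 = 318.8 N down at 4.25 m → arm 3.65 m, τ = 318.8 × 3.65 = 1164 N·m counterclockwise.
Bag of cement: 23.9 × 9.81 = 234.5 N down at 1.75 m → arm 6.15 m, τ = 234.5 × 6.15 = 1442 N·m counterclockwise.
Sack of grain: 38.7 × 9.81 = 379.6 N down at 2.31 m → arm 5.59 m, τ = 379.6 × 5.59 = 2122 N·m counterclockwise.
Net moment of the loads = 4728 N·m counterclockwise.
The upward force F acts at the left end, arm 7.9 m, giving F × 7.9 clockwise.
Balancing moments: F × 7.9 = 4728, giving F = 4728 / 7.9 = 598 N.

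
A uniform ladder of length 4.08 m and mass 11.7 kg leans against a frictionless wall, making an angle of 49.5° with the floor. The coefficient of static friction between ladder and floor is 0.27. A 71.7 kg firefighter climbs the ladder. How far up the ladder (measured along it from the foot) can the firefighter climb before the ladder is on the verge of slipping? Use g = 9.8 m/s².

d ≈ 1.17 m

Taking torques about the foot of the ladder:
Ladder weight 11.7×9.8 = 114.7 N acts at 2.04 m along the ladder; its horizontal arm is 2.04·cos49.5° = 1.325 m → τ = 152 N·m clockwise.
Firefighter weight 71.7×9.8 = 702.7 N at distance d → arm d·cos49.5° → τ = 702.7·d·0.6494 clockwise.
Wall normal N at the top has arm L sinθ = 3.102 m counterclockwise, so Στ = 0 gives N·3.102 = 152 + 456.3·d.
ΣFy = 0 ⇒ N_floor = 817.4 N, so the maximum friction is μ_s·N_floor = 0.27×817.4 = 220.7 N. ΣFx = 0 ⇒ N_wall = f, so at the slipping point N = 220.7 N.
Substituting: 220.7×3.102 = 152 + 456.3·d ⇒ d = (684.6 − 152) / 456.3 = 1.17 m.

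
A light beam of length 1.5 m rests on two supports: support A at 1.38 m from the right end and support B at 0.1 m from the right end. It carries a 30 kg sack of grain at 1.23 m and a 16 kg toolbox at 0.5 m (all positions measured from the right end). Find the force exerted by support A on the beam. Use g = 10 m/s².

R_A ≈ 315 N

Choose support B as the axis so its reaction then has zero moment arm.
Sack of grain: 30 × 10 = 300 N down at 1.23 m → arm 1.13 m, τ = 300 × 1.13 = 339 N·m counterclockwise.
Toolbox: 16 × 10 = 160 N down at 0.5 m → arm 0.4 m, τ = 160 × 0.4 = 64 N·m counterclockwise.
Net load moment about support B = 403 N·m counterclockwise.
Reaction R at support A is upward at 1.38 m, arm 1.28 m → moment R × 1.28 clockwise.
Στ = 0 ⇒ R × 1.28 = 403 ⇒ R = 315 N.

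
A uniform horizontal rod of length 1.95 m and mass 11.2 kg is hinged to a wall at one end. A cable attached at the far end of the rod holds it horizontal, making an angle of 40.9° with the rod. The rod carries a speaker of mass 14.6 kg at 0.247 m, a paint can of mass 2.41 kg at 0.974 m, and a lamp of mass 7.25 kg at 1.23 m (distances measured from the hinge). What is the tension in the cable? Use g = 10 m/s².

Take moments about the hinge.
Beam weight: 11.2 × 10 = 112 N down at 0.975 m → arm 0.975 m, τ = 112 × 0.975 = 109.2 N·m clockwise.
Speaker: 14.6 × 10 = 146 N down at 0.247 m → arm 0.247 m, τ = 146 × 0.247 = 36.06 N·m clockwise.
Paint can: 2.41 × 10 = 24.1 N down at 0.974 m → arm 0.974 m, τ = 24.1 × 0.974 = 23.47 N·m clockwise.
Lamp: 7.25 × 10 = 72.5 N down at 1.23 m → arm 1.23 m, τ = 72.5 × 1.23 = 89.17 N·m clockwise.
Total clockwise load moment = 257.9 N·m.
The cable tension T acts at 1.95 m; only its component perpendicular to the rod, T sinθ, produces torque. sin 40.9° = 0.6547.
For rotational equilibrium, T × 1.95 × 0.6547 = 257.9, so T = 257.9 / 1.277 = 202 N.

T ≈ 202 N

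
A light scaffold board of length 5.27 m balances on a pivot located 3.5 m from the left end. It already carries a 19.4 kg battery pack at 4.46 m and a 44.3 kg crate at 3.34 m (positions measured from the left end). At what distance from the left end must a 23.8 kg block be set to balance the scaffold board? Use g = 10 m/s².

About the pivot (at 3.5 m from the left end):
Battery pack: 19.4 × 10 = 194 N down at 4.46 m → arm 0.96 m, τ = 194 × 0.96 = 186.2 N·m clockwise.
Crate: 44.3 × 10 = 443 N down at 3.34 m → arm 0.16 m, τ = 443 × 0.16 = 70.88 N·m counterclockwise.
Net moment of existing loads = 115.3 N·m clockwise.
The block weighs 23.8 × 10 = 238 N and must supply an equal counterclockwise moment, so its lever arm about the pivot is 115.3 / 238 = 0.484 m.
That puts it at 3.5 − 0.484 = 3.02 m from the left end.

x ≈ 3.02 m from the left end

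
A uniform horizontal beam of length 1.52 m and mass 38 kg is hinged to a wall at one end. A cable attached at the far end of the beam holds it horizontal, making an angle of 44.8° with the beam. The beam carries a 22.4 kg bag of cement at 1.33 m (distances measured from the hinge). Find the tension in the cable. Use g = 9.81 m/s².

T ≈ 537 N

Taking torques about the hinge:
Beam weight: 38 × 9.81 = 372.8 N down at 0.76 m → arm 0.76 m, τ = 372.8 × 0.76 = 283.3 N·m clockwise.
Bag of cement: 22.4 × 9.81 = 219.7 N down at 1.33 m → arm 1.33 m, τ = 219.7 × 1.33 = 292.2 N·m clockwise.
Total clockwise load moment = 575.5 N·m.
The cable tension T acts at 1.52 m; only its component perpendicular to the beam, T sinθ, produces torque. sin 44.8° = 0.7046.
For rotational equilibrium, T × 1.52 × 0.7046 = 575.5, so T = 575.5 / 1.071 = 537 N.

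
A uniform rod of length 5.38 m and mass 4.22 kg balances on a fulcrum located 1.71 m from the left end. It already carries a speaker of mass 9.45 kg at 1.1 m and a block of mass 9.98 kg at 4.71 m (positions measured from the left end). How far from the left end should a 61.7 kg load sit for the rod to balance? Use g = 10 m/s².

x ≈ 1.25 m from the left end

Sum moments about the fulcrum (at 1.71 m from the left end) (the support reaction has zero arm there).
Beam weight: 4.22 × 10 = 42.2 N down at 2.69 m → arm 0.98 m, τ = 42.2 × 0.98 = 41.36 N·m clockwise.
Speaker: 9.45 × 10 = 94.5 N down at 1.1 m → arm 0.61 m, τ = 94.5 × 0.61 = 57.64 N·m counterclockwise.
Block: 9.98 × 10 = 99.8 N down at 4.71 m → arm 3 m, τ = 99.8 × 3 = 299.4 N·m clockwise.
Net moment of existing loads = 283.1 N·m clockwise.
The load weighs 61.7 × 10 = 617 N and must supply an equal counterclockwise moment, so its lever arm about the fulcrum is 283.1 / 617 = 0.459 m.
That puts it at 1.71 − 0.459 = 1.25 m from the left end.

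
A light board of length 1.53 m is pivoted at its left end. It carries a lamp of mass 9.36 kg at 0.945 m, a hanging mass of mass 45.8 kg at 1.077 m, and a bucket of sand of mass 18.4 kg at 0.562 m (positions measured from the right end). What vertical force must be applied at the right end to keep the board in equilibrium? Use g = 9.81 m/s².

F ≈ 282 N

About the left end:
Lamp: 9.36 × 9.81 = 91.82 N down at 0.945 m → arm 0.585 m, τ = 91.82 × 0.585 = 53.71 N·m clockwise.
Hanging mass: 45.8 × 9.81 = 449.3 N down at 1.077 m → arm 0.453 m, τ = 449.3 × 0.453 = 203.5 N·m clockwise.
Bucket of sand: 18.4 × 9.81 = 180.5 N down at 0.562 m → arm 0.968 m, τ = 180.5 × 0.968 = 174.7 N·m clockwise.
Net moment of the loads = 431.9 N·m clockwise.
The upward force F acts at the right end, arm 1.53 m, giving F × 1.53 counterclockwise.
Balancing moments: F × 1.53 = 431.9, giving F = 431.9 / 1.53 = 282 N.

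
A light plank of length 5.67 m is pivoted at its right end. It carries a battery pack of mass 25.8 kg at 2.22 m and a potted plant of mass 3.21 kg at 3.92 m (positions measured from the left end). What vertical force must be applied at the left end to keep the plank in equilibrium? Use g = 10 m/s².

Sum moments about the right end (the unknown pivot reaction has zero arm there).
Battery pack: 25.8 × 10 = 258 N down at 2.22 m → arm 3.45 m, τ = 258 × 3.45 = 890.1 N·m counterclockwise.
Potted plant: 3.21 × 10 = 32.1 N down at 3.92 m → arm 1.75 m, τ = 32.1 × 1.75 = 56.18 N·m counterclockwise.
Net moment of the loads = 946.3 N·m counterclockwise.
The upward force F acts at the left end, arm 5.67 m, giving F × 5.67 clockwise.
Setting net torque to zero: F × 5.67 = 946.3 → F = 946.3 / 5.67 = 167 N.

F ≈ 167 N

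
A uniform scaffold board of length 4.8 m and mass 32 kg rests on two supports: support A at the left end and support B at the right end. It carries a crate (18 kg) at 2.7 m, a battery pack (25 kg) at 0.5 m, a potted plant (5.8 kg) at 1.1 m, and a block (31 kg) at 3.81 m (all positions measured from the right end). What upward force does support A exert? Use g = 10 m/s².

R_A ≈ 547 N

Take moments about support B.
Beam weight: 32 × 10 = 320 N down at 2.4 m → arm 2.4 m, τ = 320 × 2.4 = 768 N·m counterclockwise.
Crate: 18 × 10 = 180 N down at 2.7 m → arm 2.7 m, τ = 180 × 2.7 = 486 N·m counterclockwise.
Battery pack: 25 × 10 = 250 N down at 0.5 m → arm 0.5 m, τ = 250 × 0.5 = 125 N·m counterclockwise.
Potted plant: 5.8 × 10 = 58 N down at 1.1 m → arm 1.1 m, τ = 58 × 1.1 = 63.8 N·m counterclockwise.
Block: 31 × 10 = 310 N down at 3.81 m → arm 3.81 m, τ = 310 × 3.81 = 1181 N·m counterclockwise.
Net load moment about support B = 2624 N·m counterclockwise.
Reaction R at support A is upward at 4.8 m, arm 4.8 m → moment R × 4.8 clockwise.
For rotational equilibrium, R × 4.8 = 2624, so R = 547 N.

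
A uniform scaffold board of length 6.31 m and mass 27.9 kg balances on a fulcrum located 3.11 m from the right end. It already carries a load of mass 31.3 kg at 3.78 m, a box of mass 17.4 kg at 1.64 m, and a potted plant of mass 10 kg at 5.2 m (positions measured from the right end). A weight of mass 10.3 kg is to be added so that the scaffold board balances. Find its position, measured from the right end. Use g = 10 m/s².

Sum moments about the fulcrum (at 3.11 m from the right end) (the support reaction has zero arm there).
Beam weight: 27.9 × 10 = 279 N down at 3.155 m → arm 0.045 m, τ = 279 × 0.045 = 12.55 N·m counterclockwise.
Load: 31.3 × 10 = 313 N down at 3.78 m → arm 0.67 m, τ = 313 × 0.67 = 209.7 N·m counterclockwise.
Box: 17.4 × 10 = 174 N down at 1.64 m → arm 1.47 m, τ = 174 × 1.47 = 255.8 N·m clockwise.
Potted plant: 10 × 10 = 100 N down at 5.2 m → arm 2.09 m, τ = 100 × 2.09 = 209 N·m counterclockwise.
Net moment of existing loads = 175.4 N·m counterclockwise.
The weight weighs 10.3 × 10 = 103 N and must supply an equal clockwise moment, so its lever arm about the fulcrum is 175.4 / 103 = 1.7 m.
That puts it at 3.11 − 1.7 = 1.41 m from the right end.

x ≈ 1.41 m from the right end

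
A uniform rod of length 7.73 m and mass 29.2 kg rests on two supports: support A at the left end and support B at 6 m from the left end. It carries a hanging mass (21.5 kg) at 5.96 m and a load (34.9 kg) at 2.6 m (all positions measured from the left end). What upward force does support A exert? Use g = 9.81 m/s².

Sum moments about support B (its reaction then has zero moment arm).
Beam weight: 29.2 × 9.81 = 286.5 N down at 3.865 m → arm 2.135 m, τ = 286.5 × 2.135 = 611.7 N·m counterclockwise.
Hanging mass: 21.5 × 9.81 = 210.9 N down at 5.96 m → arm 0.04 m, τ = 210.9 × 0.04 = 8.436 N·m counterclockwise.
Load: 34.9 × 9.81 = 342.4 N down at 2.6 m → arm 3.4 m, τ = 342.4 × 3.4 = 1164 N·m counterclockwise.
Net load moment about support B = 1784 N·m counterclockwise.
Reaction R at support A is upward at 0 m, arm 6 m → moment R × 6 clockwise.
For rotational equilibrium, R × 6 = 1784, so R = 297 N.

R_A ≈ 297 N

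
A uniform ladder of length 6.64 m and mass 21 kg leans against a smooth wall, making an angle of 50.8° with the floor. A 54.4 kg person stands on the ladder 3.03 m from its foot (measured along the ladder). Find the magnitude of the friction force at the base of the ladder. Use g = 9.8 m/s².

f ≈ 282 N

Take moments about the foot of the ladder.
Ladder weight 21×9.8 = 205.8 N acts at 3.32 m along the ladder; its horizontal arm is 3.32·cos50.8° = 2.098 m → τ = 431.8 N·m clockwise.
Person: 54.4×9.8 = 533.1 N at 3.03 m → arm 1.915 m → τ = 1021 N·m clockwise.
Wall normal N acts horizontally at the top; its moment arm is the height L sinθ = 6.64·sin50.8° = 5.146 m, counterclockwise.
Balancing moments: N × 5.146 = 1453, giving N = 282 N.
ΣFx = 0: friction at the foot balances the wall's push, so f = N_wall = 282 N.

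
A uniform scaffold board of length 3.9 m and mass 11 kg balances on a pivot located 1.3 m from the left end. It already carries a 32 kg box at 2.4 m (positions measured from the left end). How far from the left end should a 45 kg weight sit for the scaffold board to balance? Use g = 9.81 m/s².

x ≈ 0.359 m from the left end

About the pivot (at 1.3 m from the left end):
Beam weight: 11 × 9.81 = 107.9 N down at 1.95 m → arm 0.65 m, τ = 107.9 × 0.65 = 70.14 N·m clockwise.
Box: 32 × 9.81 = 313.9 N down at 2.4 m → arm 1.1 m, τ = 313.9 × 1.1 = 345.3 N·m clockwise.
Net moment of existing loads = 415.4 N·m clockwise.
The weight weighs 45 × 9.81 = 441.5 N and must supply an equal counterclockwise moment, so its lever arm about the pivot is 415.4 / 441.5 = 0.941 m.
That puts it at 1.3 − 0.941 = 0.359 m from the left end.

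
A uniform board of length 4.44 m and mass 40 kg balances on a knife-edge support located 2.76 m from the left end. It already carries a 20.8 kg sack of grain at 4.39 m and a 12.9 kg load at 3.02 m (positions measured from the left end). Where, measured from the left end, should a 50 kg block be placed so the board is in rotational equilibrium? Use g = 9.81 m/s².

x ≈ 2.45 m from the left end

Choose the knife-edge support (at 2.76 m from the left end) as the axis so the support reaction has zero arm there.
Beam weight: 40 × 9.81 = 392.4 N down at 2.22 m → arm 0.54 m, τ = 392.4 × 0.54 = 211.9 N·m counterclockwise.
Sack of grain: 20.8 × 9.81 = 204 N down at 4.39 m → arm 1.63 m, τ = 204 × 1.63 = 332.5 N·m clockwise.
Load: 12.9 × 9.81 = 126.5 N down at 3.02 m → arm 0.26 m, τ = 126.5 × 0.26 = 32.89 N·m clockwise.
Net moment of existing loads = 153.5 N·m clockwise.
The block weighs 50 × 9.81 = 490.5 N and must supply an equal counterclockwise moment, so its lever arm about the knife-edge support is 153.5 / 490.5 = 0.313 m.
That puts it at 2.76 − 0.313 = 2.45 m from the left end.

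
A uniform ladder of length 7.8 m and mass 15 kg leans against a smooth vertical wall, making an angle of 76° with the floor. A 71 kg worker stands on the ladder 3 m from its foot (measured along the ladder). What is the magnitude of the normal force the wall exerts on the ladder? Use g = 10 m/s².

Taking torques about the foot of the ladder:
Ladder weight 15×10 = 150 N acts at 3.9 m along the ladder; its horizontal arm is 3.9·cos76° = 0.9435 m → τ = 141.5 N·m clockwise.
Worker: 71×10 = 710 N at 3 m → arm 0.7258 m → τ = 515.3 N·m clockwise.
Wall normal N acts horizontally at the top; its moment arm is the height L sinθ = 7.8·sin76° = 7.568 m, counterclockwise.
Στ = 0 ⇒ N × 7.568 = 656.8 ⇒ N = 86.8 N.

N_wall ≈ 86.8 N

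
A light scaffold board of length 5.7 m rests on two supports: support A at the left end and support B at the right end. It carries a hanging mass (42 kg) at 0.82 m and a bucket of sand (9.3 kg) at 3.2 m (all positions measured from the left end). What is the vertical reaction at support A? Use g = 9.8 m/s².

R_A ≈ 392 N

Sum moments about support B (its reaction then has zero moment arm).
Hanging mass: 42 × 9.8 = 411.6 N down at 0.82 m → arm 4.88 m, τ = 411.6 × 4.88 = 2009 N·m counterclockwise.
Bucket of sand: 9.3 × 9.8 = 91.14 N down at 3.2 m → arm 2.5 m, τ = 91.14 × 2.5 = 227.8 N·m counterclockwise.
Net load moment about support B = 2237 N·m counterclockwise.
Reaction R at support A is upward at 0 m, arm 5.7 m → moment R × 5.7 clockwise.
Balancing moments: R × 5.7 = 2237, giving R = 392 N.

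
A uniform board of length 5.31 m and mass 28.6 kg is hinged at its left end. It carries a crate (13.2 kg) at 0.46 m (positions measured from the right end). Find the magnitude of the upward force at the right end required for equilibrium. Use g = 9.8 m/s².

Sum moments about the left end (the unknown pivot reaction has zero arm there).
Beam weight: 28.6 × 9.8 = 280.3 N down at 2.655 m → arm 2.655 m, τ = 280.3 × 2.655 = 744.2 N·m clockwise.
Crate: 13.2 × 9.8 = 129.4 N down at 0.46 m → arm 4.85 m, τ = 129.4 × 4.85 = 627.6 N·m clockwise.
Net moment of the loads = 1372 N·m clockwise.
The upward force F acts at the right end, arm 5.31 m, giving F × 5.31 counterclockwise.
For rotational equilibrium, F × 5.31 = 1372, so F = 1372 / 5.31 = 258 N.

F ≈ 258 N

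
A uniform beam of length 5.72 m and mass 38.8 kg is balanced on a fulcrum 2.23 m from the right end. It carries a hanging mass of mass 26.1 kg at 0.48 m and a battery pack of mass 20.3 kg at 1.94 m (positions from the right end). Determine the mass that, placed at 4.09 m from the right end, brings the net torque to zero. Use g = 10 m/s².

m ≈ 14.6 kg

Choose the fulcrum (at 2.23 m from the right end) as the axis so the support reaction has zero arm there.
Beam weight: 38.8 × 10 = 388 N down at 2.86 m → arm 0.63 m, τ = 388 × 0.63 = 244.4 N·m counterclockwise.
Hanging mass: 26.1 × 10 = 261 N down at 0.48 m → arm 1.75 m, τ = 261 × 1.75 = 456.8 N·m clockwise.
Battery pack: 20.3 × 10 = 203 N down at 1.94 m → arm 0.29 m, τ = 203 × 0.29 = 58.87 N·m clockwise.
Net moment of known loads = 271.3 N·m clockwise.
An unknown mass m at 4.09 m has arm 1.86 m; its moment is m·g·1.86 counterclockwise.
Setting net torque to zero: m × 10 × 1.86 = 271.3 → m = 271.3 / (10 × 1.86) = 14.6 kg.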